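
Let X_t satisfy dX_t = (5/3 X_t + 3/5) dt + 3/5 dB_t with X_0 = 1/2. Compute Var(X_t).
Var(X_t) = 27*exp(10*t/3)/250 - 27/250

The variance V(t) = Var(X_t) satisfies V'(t) = 2 a V(t) + c^2 with V(0) = 0 (drift coefficient is linear in X, diffusion is constant). With a = 5/3, c = 3/5, the solution is
  V(t) = (c^2 / (2 a)) * (exp(2 a t) - 1)
       = ((3/5)^2 / (2*(5/3))) * (exp((10/3) t) - 1)
       = 27*exp(10*t/3)/250 - 27/250.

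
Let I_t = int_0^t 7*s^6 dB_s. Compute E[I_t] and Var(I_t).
E[I_t] = 0; Var(I_t) = 49*t^13/13

The Itô integral of a deterministic integrand f(s) has mean 0 because each increment f(s) * (B_{s+ds} - B_s) has mean 0. By the Itô isometry:
  Var( int_0^t f(s) dB_s ) = E[ (int_0^t f(s) dB_s)^2 ] = int_0^t f(s)^2 ds.
Here f(s) = 7*s^6, so f(s)^2 = 49*s^12. Integrate:
  int_0^t (49*s^12) ds = 49*t^13/13.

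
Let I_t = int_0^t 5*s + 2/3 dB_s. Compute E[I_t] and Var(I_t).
E[I_t] = 0; Var(I_t) = t*(75*t^2 + 30*t + 4)/9

The Itô integral of a deterministic integrand f(s) has mean 0 because each increment f(s) * (B_{s+ds} - B_s) has mean 0. By the Itô isometry:
  Var( int_0^t f(s) dB_s ) = E[ (int_0^t f(s) dB_s)^2 ] = int_0^t f(s)^2 ds.
Here f(s) = 5*s + 2/3, so f(s)^2 = (15*s + 2)^2/9. Integrate:
  int_0^t ((15*s + 2)^2/9) ds = t*(75*t^2 + 30*t + 4)/9.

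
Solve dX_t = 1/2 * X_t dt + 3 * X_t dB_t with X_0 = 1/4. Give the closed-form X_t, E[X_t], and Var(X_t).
X_t = 1/4 * exp((-4) t + (3) B_t); E[X_t] = exp(t/2)/4; Var(X_t) = (exp(9*t) - 1)*exp(t)/16

For GBM dX = mu X dt + sigma X dB with X_0 = x_0, apply Itô to Y = log X: dY = (mu - sigma^2/2) dt + sigma dB, so Y_t = log(x_0) + (mu - sigma^2/2) t + sigma B_t and hence X_t = x_0 * exp((mu - sigma^2/2) t + sigma B_t).
With mu = 1/2, sigma = 3, x_0 = 1/4, this gives:
  X_t = 1/4 * exp((-4) * t + (3) * B_t).
Since sigma*B_t ~ Normal(0, sigma^2 t), E[exp(sigma*B_t)] = exp(sigma^2 t / 2); so E[X_t] = x_0 * exp((mu - sigma^2/2) t) * exp(sigma^2 t / 2) = x_0 * exp(mu t) = exp(t/2)/4.
Var(X_t) = E[X_t^2] - (E[X_t])^2 = x_0^2 * exp(2 mu t) * (exp(sigma^2 t) - 1) = (exp(9*t) - 1)*exp(t)/16.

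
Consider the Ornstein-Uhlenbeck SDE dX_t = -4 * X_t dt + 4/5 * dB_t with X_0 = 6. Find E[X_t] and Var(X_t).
E[X_t] = 6*exp(-4*t); Var(X_t) = 2/25 - 2*exp(-8*t)/25

The OU SDE dX = -theta X dt + sigma dB admits the integrating factor exp(theta t): d(exp(theta t) X_t) = sigma exp(theta t) dB_t. Integrating from 0 to t:
  X_t = x_0 * exp(-theta t) + sigma * int_0^t exp(-theta (t-s)) dB_s.
The Itô integral has mean 0 and (by the Itô isometry) variance sigma^2 * int_0^t exp(-2 theta (t - s)) ds = sigma^2 * (1 - exp(-2 theta t)) / (2 theta).
With theta = 4, sigma = 4/5, x_0 = 6:
  E[X_t] = 6 * exp(-4 t) = 6*exp(-4*t)
  Var(X_t) = (4/5)^2 * (1 - exp(-2*4 t)) / (2 * 4) = 2/25 - 2*exp(-8*t)/25.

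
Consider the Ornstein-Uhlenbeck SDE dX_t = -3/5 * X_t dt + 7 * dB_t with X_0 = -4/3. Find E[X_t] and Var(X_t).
E[X_t] = -4*exp(-3*t/5)/3; Var(X_t) = 245/6 - 245*exp(-6*t/5)/6

The OU SDE dX = -theta X dt + sigma dB admits the integrating factor exp(theta t): d(exp(theta t) X_t) = sigma exp(theta t) dB_t. Integrating from 0 to t:
  X_t = x_0 * exp(-theta t) + sigma * int_0^t exp(-theta (t-s)) dB_s.
The Itô integral has mean 0 and (by the Itô isometry) variance sigma^2 * int_0^t exp(-2 theta (t - s)) ds = sigma^2 * (1 - exp(-2 theta t)) / (2 theta).
With theta = 3/5, sigma = 7, x_0 = -4/3:
  E[X_t] = -4/3 * exp(-3/5 t) = -4*exp(-3*t/5)/3
  Var(X_t) = (7)^2 * (1 - exp(-2*3/5 t)) / (2 * 3/5) = 245/6 - 245*exp(-6*t/5)/6.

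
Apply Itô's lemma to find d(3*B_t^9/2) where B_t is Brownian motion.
d(3*B_t^9/2) = (54*B_t^7) dt + (27*B_t^8/2) dB_t

Itô's formula for f(B_t) gives d f(B_t) = f'(B_t) dB_t + (1/2) f''(B_t) dt. Compute derivatives of f(x) = 3*x^9/2:
  f'(x)  = 27*x^8/2
  f''(x) = 108*x^7
Substitute x = B_t and multiply the f'' term by 1/2:
  drift     = (1/2) * (108*x^7) evaluated at B_t = 54*B_t^7
  diffusion = (27*x^8/2) evaluated at B_t = 27*B_t^8/2
Therefore d(3*B_t^9/2) = (54*B_t^7) dt + (27*B_t^8/2) dB_t.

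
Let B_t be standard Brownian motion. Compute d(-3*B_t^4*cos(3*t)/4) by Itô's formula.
d(-3*B_t^4*cos(3*t)/4) = (9*B_t^2*(B_t^2*sin(3*t) - 2*cos(3*t))/4) dt + (-3*B_t^3*cos(3*t)) dB_t

Itô's formula for f(t, x): d f(t, B_t) = (f_t + (1/2) f_xx) dt + f_x dB_t. Compute partials of f(t, x) = -3*x^4*cos(3*t)/4:
  f_t(t,x)  = 9*x^4*sin(3*t)/4
  f_x(t,x)  = -3*x^3*cos(3*t)
  f_xx(t,x) = -9*x^2*cos(3*t)
Assemble drift = f_t + (1/2) f_xx = 9*x^2*(x^2*sin(3*t) - 2*cos(3*t))/4 and diffusion = f_x = -3*x^3*cos(3*t). Substituting x = B_t:
  d(-3*B_t^4*cos(3*t)/4) = (9*B_t^2*(B_t^2*sin(3*t) - 2*cos(3*t))/4) dt + (-3*B_t^3*cos(3*t)) dB_t.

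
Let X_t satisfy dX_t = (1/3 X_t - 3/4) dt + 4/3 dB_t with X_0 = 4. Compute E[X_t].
E[X_t] = 7*exp(t/3)/4 + 9/4

Taking expectations and using E[dB_t] = 0, the mean m(t) = E[X_t] satisfies the ODE m'(t) = a m(t) + b with m(0) = x_0. With a = 1/3, b = -3/4, x_0 = 4, the solution is
  m(t) = x_0 * exp(a t) + (b/a) * (exp(a t) - 1)
       = 4 * exp((1/3) t) + ((-3/4)/(1/3)) * (exp((1/3) t) - 1)
       = 7*exp(t/3)/4 + 9/4.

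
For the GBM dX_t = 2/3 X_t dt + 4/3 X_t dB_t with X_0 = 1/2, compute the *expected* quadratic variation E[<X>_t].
E[<X>_t] = exp(28*t/9)/7 - 1/7

<X>_t = int_0^t ((4/3) * X_s)^2 ds. Taking expectation inside the integral: E[<X>_t] = (4/3)^2 * int_0^t E[X_s^2] ds. For GBM, E[X_s^2] = x_0^2 * exp((2 mu + sigma^2) s). Integrating:
  E[<X>_t] = (4/3)^2 * (1/2)^2 * (exp((2*(2/3) + (4/3)^2) t) - 1) / (2*(2/3) + (4/3)^2)
           = (4/3)^2 * (1/2)^2 * (exp((28/9) t) - 1) / (28/9) = exp(28*t/9)/7 - 1/7.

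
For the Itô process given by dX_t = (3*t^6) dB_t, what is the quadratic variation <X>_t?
<X>_t = 9*t^13/13

For an Itô process dX_t = a(t) dt + b(t) dB_t, the quadratic variation is <X>_t = int_0^t b(s)^2 ds (the drift term does not contribute). Here b(s) = 3*s^6, so
  b(s)^2 = 9*s^12.
Integrating from 0 to t:
  <X>_t = int_0^t (9*s^12) ds = 9*t^13/13.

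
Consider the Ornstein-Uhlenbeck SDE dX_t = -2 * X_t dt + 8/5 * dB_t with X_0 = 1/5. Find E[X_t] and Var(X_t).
E[X_t] = exp(-2*t)/5; Var(X_t) = 16/25 - 16*exp(-4*t)/25

The OU SDE dX = -theta X dt + sigma dB admits the integrating factor exp(theta t): d(exp(theta t) X_t) = sigma exp(theta t) dB_t. Integrating from 0 to t:
  X_t = x_0 * exp(-theta t) + sigma * int_0^t exp(-theta (t-s)) dB_s.
The Itô integral has mean 0 and (by the Itô isometry) variance sigma^2 * int_0^t exp(-2 theta (t - s)) ds = sigma^2 * (1 - exp(-2 theta t)) / (2 theta).
With theta = 2, sigma = 8/5, x_0 = 1/5:
  E[X_t] = 1/5 * exp(-2 t) = exp(-2*t)/5
  Var(X_t) = (8/5)^2 * (1 - exp(-2*2 t)) / (2 * 2) = 16/25 - 16*exp(-4*t)/25.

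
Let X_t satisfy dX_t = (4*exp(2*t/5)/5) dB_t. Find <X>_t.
<X>_t = 4*exp(4*t/5)/5 - 4/5

For an Itô process dX_t = a(t) dt + b(t) dB_t, the quadratic variation is <X>_t = int_0^t b(s)^2 ds (the drift term does not contribute). Here b(s) = 4*exp(2*s/5)/5, so
  b(s)^2 = 16*exp(4*s/5)/25.
Integrating from 0 to t:
  <X>_t = int_0^t (16*exp(4*s/5)/25) ds = 4*exp(4*t/5)/5 - 4/5.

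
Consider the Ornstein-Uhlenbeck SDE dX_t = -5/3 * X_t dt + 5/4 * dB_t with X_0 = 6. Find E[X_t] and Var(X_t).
E[X_t] = 6*exp(-5*t/3); Var(X_t) = 15/32 - 15*exp(-10*t/3)/32

The OU SDE dX = -theta X dt + sigma dB admits the integrating factor exp(theta t): d(exp(theta t) X_t) = sigma exp(theta t) dB_t. Integrating from 0 to t:
  X_t = x_0 * exp(-theta t) + sigma * int_0^t exp(-theta (t-s)) dB_s.
The Itô integral has mean 0 and (by the Itô isometry) variance sigma^2 * int_0^t exp(-2 theta (t - s)) ds = sigma^2 * (1 - exp(-2 theta t)) / (2 theta).
With theta = 5/3, sigma = 5/4, x_0 = 6:
  E[X_t] = 6 * exp(-5/3 t) = 6*exp(-5*t/3)
  Var(X_t) = (5/4)^2 * (1 - exp(-2*5/3 t)) / (2 * 5/3) = 15/32 - 15*exp(-10*t/3)/32.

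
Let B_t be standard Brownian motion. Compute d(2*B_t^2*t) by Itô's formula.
d(2*B_t^2*t) = (2*B_t^2 + 2*t) dt + (4*B_t*t) dB_t

Itô's formula for f(t, x): d f(t, B_t) = (f_t + (1/2) f_xx) dt + f_x dB_t. Compute partials of f(t, x) = 2*t*x^2:
  f_t(t,x)  = 2*x^2
  f_x(t,x)  = 4*t*x
  f_xx(t,x) = 4*t
Assemble drift = f_t + (1/2) f_xx = 2*t + 2*x^2 and diffusion = f_x = 4*t*x. Substituting x = B_t:
  d(2*B_t^2*t) = (2*B_t^2 + 2*t) dt + (4*B_t*t) dB_t.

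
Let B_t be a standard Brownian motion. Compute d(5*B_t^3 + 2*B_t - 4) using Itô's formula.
d(5*B_t^3 + 2*B_t - 4) = (15*B_t) dt + (15*B_t^2 + 2) dB_t

Itô's formula for f(B_t) gives d f(B_t) = f'(B_t) dB_t + (1/2) f''(B_t) dt. Compute derivatives of f(x) = 5*x^3 + 2*x - 4:
  f'(x)  = 15*x^2 + 2
  f''(x) = 30*x
Substitute x = B_t and multiply the f'' term by 1/2:
  drift     = (1/2) * (30*x) evaluated at B_t = 15*B_t
  diffusion = (15*x^2 + 2) evaluated at B_t = 15*B_t^2 + 2
Therefore d(5*B_t^3 + 2*B_t - 4) = (15*B_t) dt + (15*B_t^2 + 2) dB_t.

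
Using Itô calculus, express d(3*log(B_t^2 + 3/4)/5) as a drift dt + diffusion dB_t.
d(3*log(B_t^2 + 3/4)/5) = (12*(3 - 4*B_t^2)/(5*(4*B_t^2 + 3)^2)) dt + (24*B_t/(5*(4*B_t^2 + 3))) dB_t

Itô's formula for f(B_t) gives d f(B_t) = f'(B_t) dB_t + (1/2) f''(B_t) dt. Compute derivatives of f(x) = 3*log(x^2 + 3/4)/5:
  f'(x)  = 24*x/(5*(4*x^2 + 3))
  f''(x) = 24*(3 - 4*x^2)/(5*(4*x^2 + 3)^2)
Substitute x = B_t and multiply the f'' term by 1/2:
  drift     = (1/2) * (24*(3 - 4*x^2)/(5*(4*x^2 + 3)^2)) evaluated at B_t = 12*(3 - 4*B_t^2)/(5*(4*B_t^2 + 3)^2)
  diffusion = (24*x/(5*(4*x^2 + 3))) evaluated at B_t = 24*B_t/(5*(4*B_t^2 + 3))
Therefore d(3*log(B_t^2 + 3/4)/5) = (12*(3 - 4*B_t^2)/(5*(4*B_t^2 + 3)^2)) dt + (24*B_t/(5*(4*B_t^2 + 3))) dB_t.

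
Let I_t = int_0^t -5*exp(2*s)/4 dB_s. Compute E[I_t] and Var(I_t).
E[I_t] = 0; Var(I_t) = 25*exp(4*t)/64 - 25/64

The Itô integral of a deterministic integrand f(s) has mean 0 because each increment f(s) * (B_{s+ds} - B_s) has mean 0. By the Itô isometry:
  Var( int_0^t f(s) dB_s ) = E[ (int_0^t f(s) dB_s)^2 ] = int_0^t f(s)^2 ds.
Here f(s) = -5*exp(2*s)/4, so f(s)^2 = 25*exp(4*s)/16. Integrate:
  int_0^t (25*exp(4*s)/16) ds = 25*exp(4*t)/64 - 25/64.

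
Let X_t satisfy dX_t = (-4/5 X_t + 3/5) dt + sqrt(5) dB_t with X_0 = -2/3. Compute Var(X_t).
Var(X_t) = 25/8 - 25*exp(-8*t/5)/8

The variance V(t) = Var(X_t) satisfies V'(t) = 2 a V(t) + c^2 with V(0) = 0 (drift coefficient is linear in X, diffusion is constant). With a = -4/5, c = sqrt(5), the solution is
  V(t) = (c^2 / (2 a)) * (exp(2 a t) - 1)
       = (sqrt(5)^2 / (2*(-4/5))) * (exp((-8/5) t) - 1)
       = 25/8 - 25*exp(-8*t/5)/8.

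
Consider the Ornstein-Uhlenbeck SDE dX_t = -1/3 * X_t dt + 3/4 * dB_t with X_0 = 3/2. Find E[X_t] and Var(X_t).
E[X_t] = 3*exp(-t/3)/2; Var(X_t) = 27/32 - 27*exp(-2*t/3)/32

The OU SDE dX = -theta X dt + sigma dB admits the integrating factor exp(theta t): d(exp(theta t) X_t) = sigma exp(theta t) dB_t. Integrating from 0 to t:
  X_t = x_0 * exp(-theta t) + sigma * int_0^t exp(-theta (t-s)) dB_s.
The Itô integral has mean 0 and (by the Itô isometry) variance sigma^2 * int_0^t exp(-2 theta (t - s)) ds = sigma^2 * (1 - exp(-2 theta t)) / (2 theta).
With theta = 1/3, sigma = 3/4, x_0 = 3/2:
  E[X_t] = 3/2 * exp(-1/3 t) = 3*exp(-t/3)/2
  Var(X_t) = (3/4)^2 * (1 - exp(-2*1/3 t)) / (2 * 1/3) = 27/32 - 27*exp(-2*t/3)/32.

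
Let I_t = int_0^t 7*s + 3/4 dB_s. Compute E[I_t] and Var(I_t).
E[I_t] = 0; Var(I_t) = t*(784*t^2 + 252*t + 27)/48

The Itô integral of a deterministic integrand f(s) has mean 0 because each increment f(s) * (B_{s+ds} - B_s) has mean 0. By the Itô isometry:
  Var( int_0^t f(s) dB_s ) = E[ (int_0^t f(s) dB_s)^2 ] = int_0^t f(s)^2 ds.
Here f(s) = 7*s + 3/4, so f(s)^2 = (28*s + 3)^2/16. Integrate:
  int_0^t ((28*s + 3)^2/16) ds = t*(784*t^2 + 252*t + 27)/48.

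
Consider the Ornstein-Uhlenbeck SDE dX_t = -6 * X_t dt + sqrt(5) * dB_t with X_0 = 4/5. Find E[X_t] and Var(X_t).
E[X_t] = 4*exp(-6*t)/5; Var(X_t) = 5/12 - 5*exp(-12*t)/12

The OU SDE dX = -theta X dt + sigma dB admits the integrating factor exp(theta t): d(exp(theta t) X_t) = sigma exp(theta t) dB_t. Integrating from 0 to t:
  X_t = x_0 * exp(-theta t) + sigma * int_0^t exp(-theta (t-s)) dB_s.
The Itô integral has mean 0 and (by the Itô isometry) variance sigma^2 * int_0^t exp(-2 theta (t - s)) ds = sigma^2 * (1 - exp(-2 theta t)) / (2 theta).
With theta = 6, sigma = sqrt(5), x_0 = 4/5:
  E[X_t] = 4/5 * exp(-6 t) = 4*exp(-6*t)/5
  Var(X_t) = (sqrt(5))^2 * (1 - exp(-2*6 t)) / (2 * 6) = 5/12 - 5*exp(-12*t)/12.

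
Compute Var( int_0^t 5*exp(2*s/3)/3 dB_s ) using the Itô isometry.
Var = 25*exp(4*t/3)/12 - 25/12

The Itô integral of a deterministic integrand f(s) has mean 0 because each increment f(s) * (B_{s+ds} - B_s) has mean 0. By the Itô isometry:
  Var( int_0^t f(s) dB_s ) = E[ (int_0^t f(s) dB_s)^2 ] = int_0^t f(s)^2 ds.
Here f(s) = 5*exp(2*s/3)/3, so f(s)^2 = 25*exp(4*s/3)/9. Integrate:
  int_0^t (25*exp(4*s/3)/9) ds = 25*exp(4*t/3)/12 - 25/12.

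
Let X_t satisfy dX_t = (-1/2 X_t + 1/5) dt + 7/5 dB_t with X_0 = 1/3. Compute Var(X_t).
Var(X_t) = 49/25 - 49*exp(-t)/25

The variance V(t) = Var(X_t) satisfies V'(t) = 2 a V(t) + c^2 with V(0) = 0 (drift coefficient is linear in X, diffusion is constant). With a = -1/2, c = 7/5, the solution is
  V(t) = (c^2 / (2 a)) * (exp(2 a t) - 1)
       = ((7/5)^2 / (2*(-1/2))) * (exp((-1) t) - 1)
       = 49/25 - 49*exp(-t)/25.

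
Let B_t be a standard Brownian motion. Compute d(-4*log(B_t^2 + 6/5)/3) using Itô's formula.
d(-4*log(B_t^2 + 6/5)/3) = (20*(5*B_t^2 - 6)/(3*(5*B_t^2 + 6)^2)) dt + (-40*B_t/(15*B_t^2 + 18)) dB_t

Itô's formula for f(B_t) gives d f(B_t) = f'(B_t) dB_t + (1/2) f''(B_t) dt. Compute derivatives of f(x) = -4*log(x^2 + 6/5)/3:
  f'(x)  = -40*x/(15*x^2 + 18)
  f''(x) = 40*(5*x^2 - 6)/(3*(5*x^2 + 6)^2)
Substitute x = B_t and multiply the f'' term by 1/2:
  drift     = (1/2) * (40*(5*x^2 - 6)/(3*(5*x^2 + 6)^2)) evaluated at B_t = 20*(5*B_t^2 - 6)/(3*(5*B_t^2 + 6)^2)
  diffusion = (-40*x/(15*x^2 + 18)) evaluated at B_t = -40*B_t/(15*B_t^2 + 18)
Therefore d(-4*log(B_t^2 + 6/5)/3) = (20*(5*B_t^2 - 6)/(3*(5*B_t^2 + 6)^2)) dt + (-40*B_t/(15*B_t^2 + 18)) dB_t.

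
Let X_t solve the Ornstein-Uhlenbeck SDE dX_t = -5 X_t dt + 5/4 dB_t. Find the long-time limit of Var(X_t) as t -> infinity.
lim Var(X_t) = 5/32

The OU SDE dX = -theta X dt + sigma dB admits the integrating factor exp(theta t): d(exp(theta t) X_t) = sigma exp(theta t) dB_t. Integrating from 0 to t gives X_t = x_0 * exp(-theta t) + sigma * int_0^t exp(-theta (t-s)) dB_s for any initial x_0. The Itô integral has variance (by the Itô isometry) sigma^2 * int_0^t exp(-2 theta (t - s)) ds = sigma^2 * (1 - exp(-2 theta t)) / (2 theta), independent of x_0.
With theta = 5, sigma = 5/4:
  Var(X_t) = (5/4)^2 * (1 - exp(-2*5 t)) / (2 * 5) = 5/32 - 5*exp(-10*t)/32.
As t -> infinity, exp(-2*5 t) -> 0, so the stationary variance is sigma^2 / (2 theta) = 5/32.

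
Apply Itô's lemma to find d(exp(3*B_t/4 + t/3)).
d(exp(3*B_t/4 + t/3)) = (59*exp(3*B_t/4 + t/3)/96) dt + (3*exp(3*B_t/4 + t/3)/4) dB_t

Itô's formula for f(t, x): d f(t, B_t) = (f_t + (1/2) f_xx) dt + f_x dB_t. Compute partials of f(t, x) = exp(t/3 + 3*x/4):
  f_t(t,x)  = exp(t/3 + 3*x/4)/3
  f_x(t,x)  = 3*exp(t/3 + 3*x/4)/4
  f_xx(t,x) = 9*exp(t/3 + 3*x/4)/16
Assemble drift = f_t + (1/2) f_xx = 59*exp(t/3 + 3*x/4)/96 and diffusion = f_x = 3*exp(t/3 + 3*x/4)/4. Substituting x = B_t:
  d(exp(3*B_t/4 + t/3)) = (59*exp(3*B_t/4 + t/3)/96) dt + (3*exp(3*B_t/4 + t/3)/4) dB_t.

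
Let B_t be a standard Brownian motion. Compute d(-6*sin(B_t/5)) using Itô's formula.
d(-6*sin(B_t/5)) = (3*sin(B_t/5)/25) dt + (-6*cos(B_t/5)/5) dB_t

Itô's formula for f(B_t) gives d f(B_t) = f'(B_t) dB_t + (1/2) f''(B_t) dt. Compute derivatives of f(x) = -6*sin(x/5):
  f'(x)  = -6*cos(x/5)/5
  f''(x) = 6*sin(x/5)/25
Substitute x = B_t and multiply the f'' term by 1/2:
  drift     = (1/2) * (6*sin(x/5)/25) evaluated at B_t = 3*sin(B_t/5)/25
  diffusion = (-6*cos(x/5)/5) evaluated at B_t = -6*cos(B_t/5)/5
Therefore d(-6*sin(B_t/5)) = (3*sin(B_t/5)/25) dt + (-6*cos(B_t/5)/5) dB_t.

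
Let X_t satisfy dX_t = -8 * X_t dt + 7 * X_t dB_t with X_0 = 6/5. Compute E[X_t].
E[X_t] = 6*exp(-8*t)/5

For GBM dX = mu X dt + sigma X dB with X_0 = x_0, apply Itô to Y = log X: dY = (mu - sigma^2/2) dt + sigma dB, so Y_t = log(x_0) + (mu - sigma^2/2) t + sigma B_t and hence X_t = x_0 * exp((mu - sigma^2/2) t + sigma B_t).
With mu = -8, sigma = 7, x_0 = 6/5, this gives:
  X_t = 6/5 * exp((-65/2) * t + (7) * B_t).
Since sigma*B_t ~ Normal(0, sigma^2 t), E[exp(sigma*B_t)] = exp(sigma^2 t / 2); so E[X_t] = x_0 * exp((mu - sigma^2/2) t) * exp(sigma^2 t / 2) = x_0 * exp(mu t) = 6*exp(-8*t)/5.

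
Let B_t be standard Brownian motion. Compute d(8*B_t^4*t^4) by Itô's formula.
d(8*B_t^4*t^4) = (B_t^2*t^3*(32*B_t^2 + 48*t)) dt + (32*B_t^3*t^4) dB_t

Itô's formula for f(t, x): d f(t, B_t) = (f_t + (1/2) f_xx) dt + f_x dB_t. Compute partials of f(t, x) = 8*t^4*x^4:
  f_t(t,x)  = 32*t^3*x^4
  f_x(t,x)  = 32*t^4*x^3
  f_xx(t,x) = 96*t^4*x^2
Assemble drift = f_t + (1/2) f_xx = t^3*x^2*(48*t + 32*x^2) and diffusion = f_x = 32*t^4*x^3. Substituting x = B_t:
  d(8*B_t^4*t^4) = (B_t^2*t^3*(32*B_t^2 + 48*t)) dt + (32*B_t^3*t^4) dB_t.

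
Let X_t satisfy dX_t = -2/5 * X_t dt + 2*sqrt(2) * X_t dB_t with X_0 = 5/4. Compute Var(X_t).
Var(X_t) = (25*exp(8*t) - 25)*exp(-4*t/5)/16

For GBM dX = mu X dt + sigma X dB with X_0 = x_0, apply Itô to Y = log X: dY = (mu - sigma^2/2) dt + sigma dB, so Y_t = log(x_0) + (mu - sigma^2/2) t + sigma B_t and hence X_t = x_0 * exp((mu - sigma^2/2) t + sigma B_t).
With mu = -2/5, sigma = 2*sqrt(2), x_0 = 5/4, this gives:
  X_t = 5/4 * exp((-22/5) * t + (2*sqrt(2)) * B_t).
Since sigma*B_t ~ Normal(0, sigma^2 t), E[exp(sigma*B_t)] = exp(sigma^2 t / 2); so E[X_t] = x_0 * exp((mu - sigma^2/2) t) * exp(sigma^2 t / 2) = x_0 * exp(mu t) = 5*exp(-2*t/5)/4.
Var(X_t) = E[X_t^2] - (E[X_t])^2 = x_0^2 * exp(2 mu t) * (exp(sigma^2 t) - 1) = (25*exp(8*t) - 25)*exp(-4*t/5)/16.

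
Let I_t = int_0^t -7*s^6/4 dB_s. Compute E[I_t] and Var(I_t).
E[I_t] = 0; Var(I_t) = 49*t^13/208

The Itô integral of a deterministic integrand f(s) has mean 0 because each increment f(s) * (B_{s+ds} - B_s) has mean 0. By the Itô isometry:
  Var( int_0^t f(s) dB_s ) = E[ (int_0^t f(s) dB_s)^2 ] = int_0^t f(s)^2 ds.
Here f(s) = -7*s^6/4, so f(s)^2 = 49*s^12/16. Integrate:
  int_0^t (49*s^12/16) ds = 49*t^13/208.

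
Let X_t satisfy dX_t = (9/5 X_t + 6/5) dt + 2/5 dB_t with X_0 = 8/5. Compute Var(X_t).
Var(X_t) = 2*exp(18*t/5)/45 - 2/45

The variance V(t) = Var(X_t) satisfies V'(t) = 2 a V(t) + c^2 with V(0) = 0 (drift coefficient is linear in X, diffusion is constant). With a = 9/5, c = 2/5, the solution is
  V(t) = (c^2 / (2 a)) * (exp(2 a t) - 1)
       = ((2/5)^2 / (2*(9/5))) * (exp((18/5) t) - 1)
       = 2*exp(18*t/5)/45 - 2/45.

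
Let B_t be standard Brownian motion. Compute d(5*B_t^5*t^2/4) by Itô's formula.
d(5*B_t^5*t^2/4) = (5*B_t^3*t*(B_t^2 + 5*t)/2) dt + (25*B_t^4*t^2/4) dB_t

Itô's formula for f(t, x): d f(t, B_t) = (f_t + (1/2) f_xx) dt + f_x dB_t. Compute partials of f(t, x) = 5*t^2*x^5/4:
  f_t(t,x)  = 5*t*x^5/2
  f_x(t,x)  = 25*t^2*x^4/4
  f_xx(t,x) = 25*t^2*x^3
Assemble drift = f_t + (1/2) f_xx = 5*t*x^3*(5*t + x^2)/2 and diffusion = f_x = 25*t^2*x^4/4. Substituting x = B_t:
  d(5*B_t^5*t^2/4) = (5*B_t^3*t*(B_t^2 + 5*t)/2) dt + (25*B_t^4*t^2/4) dB_t.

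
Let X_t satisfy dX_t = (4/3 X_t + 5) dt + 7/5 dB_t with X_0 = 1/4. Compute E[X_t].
E[X_t] = 4*exp(4*t/3) - 15/4

Taking expectations and using E[dB_t] = 0, the mean m(t) = E[X_t] satisfies the ODE m'(t) = a m(t) + b with m(0) = x_0. With a = 4/3, b = 5, x_0 = 1/4, the solution is
  m(t) = x_0 * exp(a t) + (b/a) * (exp(a t) - 1)
       = (1/4) * exp((4/3) t) + (5/(4/3)) * (exp((4/3) t) - 1)
       = 4*exp(4*t/3) - 15/4.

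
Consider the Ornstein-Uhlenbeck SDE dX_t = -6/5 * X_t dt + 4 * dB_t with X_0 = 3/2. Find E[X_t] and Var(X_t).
E[X_t] = 3*exp(-6*t/5)/2; Var(X_t) = 20/3 - 20*exp(-12*t/5)/3

The OU SDE dX = -theta X dt + sigma dB admits the integrating factor exp(theta t): d(exp(theta t) X_t) = sigma exp(theta t) dB_t. Integrating from 0 to t:
  X_t = x_0 * exp(-theta t) + sigma * int_0^t exp(-theta (t-s)) dB_s.
The Itô integral has mean 0 and (by the Itô isometry) variance sigma^2 * int_0^t exp(-2 theta (t - s)) ds = sigma^2 * (1 - exp(-2 theta t)) / (2 theta).
With theta = 6/5, sigma = 4, x_0 = 3/2:
  E[X_t] = 3/2 * exp(-6/5 t) = 3*exp(-6*t/5)/2
  Var(X_t) = (4)^2 * (1 - exp(-2*6/5 t)) / (2 * 6/5) = 20/3 - 20*exp(-12*t/5)/3.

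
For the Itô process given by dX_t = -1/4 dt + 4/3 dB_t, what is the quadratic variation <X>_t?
<X>_t = 16*t/9

For an Itô process dX_t = a(t) dt + b(t) dB_t, the quadratic variation is <X>_t = int_0^t b(s)^2 ds (the drift term does not contribute). Here b(s) = 4/3, so
  b(s)^2 = 16/9.
Integrating from 0 to t:
  <X>_t = int_0^t (16/9) ds = 16*t/9.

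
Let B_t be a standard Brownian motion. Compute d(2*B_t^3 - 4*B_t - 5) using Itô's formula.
d(2*B_t^3 - 4*B_t - 5) = (6*B_t) dt + (6*B_t^2 - 4) dB_t

Itô's formula for f(B_t) gives d f(B_t) = f'(B_t) dB_t + (1/2) f''(B_t) dt. Compute derivatives of f(x) = 2*x^3 - 4*x - 5:
  f'(x)  = 6*x^2 - 4
  f''(x) = 12*x
Substitute x = B_t and multiply the f'' term by 1/2:
  drift     = (1/2) * (12*x) evaluated at B_t = 6*B_t
  diffusion = (6*x^2 - 4) evaluated at B_t = 6*B_t^2 - 4
Therefore d(2*B_t^3 - 4*B_t - 5) = (6*B_t) dt + (6*B_t^2 - 4) dB_t.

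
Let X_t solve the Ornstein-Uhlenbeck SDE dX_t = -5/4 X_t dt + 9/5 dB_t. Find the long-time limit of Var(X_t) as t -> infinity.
lim Var(X_t) = 162/125

The OU SDE dX = -theta X dt + sigma dB admits the integrating factor exp(theta t): d(exp(theta t) X_t) = sigma exp(theta t) dB_t. Integrating from 0 to t gives X_t = x_0 * exp(-theta t) + sigma * int_0^t exp(-theta (t-s)) dB_s for any initial x_0. The Itô integral has variance (by the Itô isometry) sigma^2 * int_0^t exp(-2 theta (t - s)) ds = sigma^2 * (1 - exp(-2 theta t)) / (2 theta), independent of x_0.
With theta = 5/4, sigma = 9/5:
  Var(X_t) = (9/5)^2 * (1 - exp(-2*5/4 t)) / (2 * 5/4) = 162/125 - 162*exp(-5*t/2)/125.
As t -> infinity, exp(-2*5/4 t) -> 0, so the stationary variance is sigma^2 / (2 theta) = 162/125.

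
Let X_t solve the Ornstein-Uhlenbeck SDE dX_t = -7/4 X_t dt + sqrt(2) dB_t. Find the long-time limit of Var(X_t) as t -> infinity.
lim Var(X_t) = 4/7

The OU SDE dX = -theta X dt + sigma dB admits the integrating factor exp(theta t): d(exp(theta t) X_t) = sigma exp(theta t) dB_t. Integrating from 0 to t gives X_t = x_0 * exp(-theta t) + sigma * int_0^t exp(-theta (t-s)) dB_s for any initial x_0. The Itô integral has variance (by the Itô isometry) sigma^2 * int_0^t exp(-2 theta (t - s)) ds = sigma^2 * (1 - exp(-2 theta t)) / (2 theta), independent of x_0.
With theta = 7/4, sigma = sqrt(2):
  Var(X_t) = (sqrt(2))^2 * (1 - exp(-2*7/4 t)) / (2 * 7/4) = 4/7 - 4*exp(-7*t/2)/7.
As t -> infinity, exp(-2*7/4 t) -> 0, so the stationary variance is sigma^2 / (2 theta) = 4/7.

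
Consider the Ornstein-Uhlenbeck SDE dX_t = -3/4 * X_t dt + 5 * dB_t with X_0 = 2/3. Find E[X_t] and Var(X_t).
E[X_t] = 2*exp(-3*t/4)/3; Var(X_t) = 50/3 - 50*exp(-3*t/2)/3

The OU SDE dX = -theta X dt + sigma dB admits the integrating factor exp(theta t): d(exp(theta t) X_t) = sigma exp(theta t) dB_t. Integrating from 0 to t:
  X_t = x_0 * exp(-theta t) + sigma * int_0^t exp(-theta (t-s)) dB_s.
The Itô integral has mean 0 and (by the Itô isometry) variance sigma^2 * int_0^t exp(-2 theta (t - s)) ds = sigma^2 * (1 - exp(-2 theta t)) / (2 theta).
With theta = 3/4, sigma = 5, x_0 = 2/3:
  E[X_t] = 2/3 * exp(-3/4 t) = 2*exp(-3*t/4)/3
  Var(X_t) = (5)^2 * (1 - exp(-2*3/4 t)) / (2 * 3/4) = 50/3 - 50*exp(-3*t/2)/3.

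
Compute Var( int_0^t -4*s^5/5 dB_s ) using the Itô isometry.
Var = 16*t^11/275

The Itô integral of a deterministic integrand f(s) has mean 0 because each increment f(s) * (B_{s+ds} - B_s) has mean 0. By the Itô isometry:
  Var( int_0^t f(s) dB_s ) = E[ (int_0^t f(s) dB_s)^2 ] = int_0^t f(s)^2 ds.
Here f(s) = -4*s^5/5, so f(s)^2 = 16*s^10/25. Integrate:
  int_0^t (16*s^10/25) ds = 16*t^11/275.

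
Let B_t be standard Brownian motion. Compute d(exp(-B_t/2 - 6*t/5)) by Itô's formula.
d(exp(-B_t/2 - 6*t/5)) = (-43*exp(-B_t/2 - 6*t/5)/40) dt + (-exp(-B_t/2 - 6*t/5)/2) dB_t

Itô's formula for f(t, x): d f(t, B_t) = (f_t + (1/2) f_xx) dt + f_x dB_t. Compute partials of f(t, x) = exp(-6*t/5 - x/2):
  f_t(t,x)  = -6*exp(-6*t/5 - x/2)/5
  f_x(t,x)  = -exp(-6*t/5 - x/2)/2
  f_xx(t,x) = exp(-6*t/5 - x/2)/4
Assemble drift = f_t + (1/2) f_xx = -43*exp(-6*t/5 - x/2)/40 and diffusion = f_x = -exp(-6*t/5 - x/2)/2. Substituting x = B_t:
  d(exp(-B_t/2 - 6*t/5)) = (-43*exp(-B_t/2 - 6*t/5)/40) dt + (-exp(-B_t/2 - 6*t/5)/2) dB_t.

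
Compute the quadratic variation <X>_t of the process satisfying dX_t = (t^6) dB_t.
<X>_t = t^13/13

For an Itô process dX_t = a(t) dt + b(t) dB_t, the quadratic variation is <X>_t = int_0^t b(s)^2 ds (the drift term does not contribute). Here b(s) = s^6, so
  b(s)^2 = s^12.
Integrating from 0 to t:
  <X>_t = int_0^t (s^12) ds = t^13/13.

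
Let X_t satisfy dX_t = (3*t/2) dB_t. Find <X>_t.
<X>_t = 3*t^3/4

For an Itô process dX_t = a(t) dt + b(t) dB_t, the quadratic variation is <X>_t = int_0^t b(s)^2 ds (the drift term does not contribute). Here b(s) = 3*s/2, so
  b(s)^2 = 9*s^2/4.
Integrating from 0 to t:
  <X>_t = int_0^t (9*s^2/4) ds = 3*t^3/4.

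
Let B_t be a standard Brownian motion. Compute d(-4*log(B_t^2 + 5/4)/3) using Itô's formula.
d(-4*log(B_t^2 + 5/4)/3) = (16*(4*B_t^2 - 5)/(3*(4*B_t^2 + 5)^2)) dt + (-32*B_t/(12*B_t^2 + 15)) dB_t

Itô's formula for f(B_t) gives d f(B_t) = f'(B_t) dB_t + (1/2) f''(B_t) dt. Compute derivatives of f(x) = -4*log(x^2 + 5/4)/3:
  f'(x)  = -32*x/(12*x^2 + 15)
  f''(x) = 32*(4*x^2 - 5)/(3*(4*x^2 + 5)^2)
Substitute x = B_t and multiply the f'' term by 1/2:
  drift     = (1/2) * (32*(4*x^2 - 5)/(3*(4*x^2 + 5)^2)) evaluated at B_t = 16*(4*B_t^2 - 5)/(3*(4*B_t^2 + 5)^2)
  diffusion = (-32*x/(12*x^2 + 15)) evaluated at B_t = -32*B_t/(12*B_t^2 + 15)
Therefore d(-4*log(B_t^2 + 5/4)/3) = (16*(4*B_t^2 - 5)/(3*(4*B_t^2 + 5)^2)) dt + (-32*B_t/(12*B_t^2 + 15)) dB_t.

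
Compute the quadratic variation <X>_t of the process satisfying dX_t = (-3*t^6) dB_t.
<X>_t = 9*t^13/13

For an Itô process dX_t = a(t) dt + b(t) dB_t, the quadratic variation is <X>_t = int_0^t b(s)^2 ds (the drift term does not contribute). Here b(s) = -3*s^6, so
  b(s)^2 = 9*s^12.
Integrating from 0 to t:
  <X>_t = int_0^t (9*s^12) ds = 9*t^13/13.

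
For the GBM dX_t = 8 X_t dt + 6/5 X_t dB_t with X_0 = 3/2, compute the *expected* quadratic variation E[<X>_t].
E[<X>_t] = 81*exp(436*t/25)/436 - 81/436

<X>_t = int_0^t ((6/5) * X_s)^2 ds. Taking expectation inside the integral: E[<X>_t] = (6/5)^2 * int_0^t E[X_s^2] ds. For GBM, E[X_s^2] = x_0^2 * exp((2 mu + sigma^2) s). Integrating:
  E[<X>_t] = (6/5)^2 * (3/2)^2 * (exp((2*8 + (6/5)^2) t) - 1) / (2*8 + (6/5)^2)
           = (6/5)^2 * (3/2)^2 * (exp((436/25) t) - 1) / (436/25) = 81*exp(436*t/25)/436 - 81/436.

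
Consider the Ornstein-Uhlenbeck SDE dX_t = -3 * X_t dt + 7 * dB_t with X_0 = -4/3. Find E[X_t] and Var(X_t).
E[X_t] = -4*exp(-3*t)/3; Var(X_t) = 49/6 - 49*exp(-6*t)/6

The OU SDE dX = -theta X dt + sigma dB admits the integrating factor exp(theta t): d(exp(theta t) X_t) = sigma exp(theta t) dB_t. Integrating from 0 to t:
  X_t = x_0 * exp(-theta t) + sigma * int_0^t exp(-theta (t-s)) dB_s.
The Itô integral has mean 0 and (by the Itô isometry) variance sigma^2 * int_0^t exp(-2 theta (t - s)) ds = sigma^2 * (1 - exp(-2 theta t)) / (2 theta).
With theta = 3, sigma = 7, x_0 = -4/3:
  E[X_t] = -4/3 * exp(-3 t) = -4*exp(-3*t)/3
  Var(X_t) = (7)^2 * (1 - exp(-2*3 t)) / (2 * 3) = 49/6 - 49*exp(-6*t)/6.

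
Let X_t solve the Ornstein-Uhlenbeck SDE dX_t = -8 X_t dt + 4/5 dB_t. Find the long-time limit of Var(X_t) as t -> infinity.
lim Var(X_t) = 1/25

The OU SDE dX = -theta X dt + sigma dB admits the integrating factor exp(theta t): d(exp(theta t) X_t) = sigma exp(theta t) dB_t. Integrating from 0 to t gives X_t = x_0 * exp(-theta t) + sigma * int_0^t exp(-theta (t-s)) dB_s for any initial x_0. The Itô integral has variance (by the Itô isometry) sigma^2 * int_0^t exp(-2 theta (t - s)) ds = sigma^2 * (1 - exp(-2 theta t)) / (2 theta), independent of x_0.
With theta = 8, sigma = 4/5:
  Var(X_t) = (4/5)^2 * (1 - exp(-2*8 t)) / (2 * 8) = 1/25 - exp(-16*t)/25.
As t -> infinity, exp(-2*8 t) -> 0, so the stationary variance is sigma^2 / (2 theta) = 1/25.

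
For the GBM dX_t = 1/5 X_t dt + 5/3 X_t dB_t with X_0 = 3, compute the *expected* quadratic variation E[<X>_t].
E[<X>_t] = 1125*exp(143*t/45)/143 - 1125/143

<X>_t = int_0^t ((5/3) * X_s)^2 ds. Taking expectation inside the integral: E[<X>_t] = (5/3)^2 * int_0^t E[X_s^2] ds. For GBM, E[X_s^2] = x_0^2 * exp((2 mu + sigma^2) s). Integrating:
  E[<X>_t] = (5/3)^2 * 3^2 * (exp((2*(1/5) + (5/3)^2) t) - 1) / (2*(1/5) + (5/3)^2)
           = (5/3)^2 * 3^2 * (exp((143/45) t) - 1) / (143/45) = 1125*exp(143*t/45)/143 - 1125/143.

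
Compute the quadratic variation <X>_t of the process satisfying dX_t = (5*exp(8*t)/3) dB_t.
<X>_t = 25*exp(16*t)/144 - 25/144

For an Itô process dX_t = a(t) dt + b(t) dB_t, the quadratic variation is <X>_t = int_0^t b(s)^2 ds (the drift term does not contribute). Here b(s) = 5*exp(8*s)/3, so
  b(s)^2 = 25*exp(16*s)/9.
Integrating from 0 to t:
  <X>_t = int_0^t (25*exp(16*s)/9) ds = 25*exp(16*t)/144 - 25/144.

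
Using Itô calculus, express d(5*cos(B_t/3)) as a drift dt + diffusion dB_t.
d(5*cos(B_t/3)) = (-5*cos(B_t/3)/18) dt + (-5*sin(B_t/3)/3) dB_t

Itô's formula for f(B_t) gives d f(B_t) = f'(B_t) dB_t + (1/2) f''(B_t) dt. Compute derivatives of f(x) = 5*cos(x/3):
  f'(x)  = -5*sin(x/3)/3
  f''(x) = -5*cos(x/3)/9
Substitute x = B_t and multiply the f'' term by 1/2:
  drift     = (1/2) * (-5*cos(x/3)/9) evaluated at B_t = -5*cos(B_t/3)/18
  diffusion = (-5*sin(x/3)/3) evaluated at B_t = -5*sin(B_t/3)/3
Therefore d(5*cos(B_t/3)) = (-5*cos(B_t/3)/18) dt + (-5*sin(B_t/3)/3) dB_t.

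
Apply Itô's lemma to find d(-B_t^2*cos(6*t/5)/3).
d(-B_t^2*cos(6*t/5)/3) = (2*B_t^2*sin(6*t/5)/5 - cos(6*t/5)/3) dt + (-2*B_t*cos(6*t/5)/3) dB_t

Itô's formula for f(t, x): d f(t, B_t) = (f_t + (1/2) f_xx) dt + f_x dB_t. Compute partials of f(t, x) = -x^2*cos(6*t/5)/3:
  f_t(t,x)  = 2*x^2*sin(6*t/5)/5
  f_x(t,x)  = -2*x*cos(6*t/5)/3
  f_xx(t,x) = -2*cos(6*t/5)/3
Assemble drift = f_t + (1/2) f_xx = 2*x^2*sin(6*t/5)/5 - cos(6*t/5)/3 and diffusion = f_x = -2*x*cos(6*t/5)/3. Substituting x = B_t:
  d(-B_t^2*cos(6*t/5)/3) = (2*B_t^2*sin(6*t/5)/5 - cos(6*t/5)/3) dt + (-2*B_t*cos(6*t/5)/3) dB_t.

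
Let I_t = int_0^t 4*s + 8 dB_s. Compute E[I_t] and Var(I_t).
E[I_t] = 0; Var(I_t) = 16*t*(t^2 + 6*t + 12)/3

The Itô integral of a deterministic integrand f(s) has mean 0 because each increment f(s) * (B_{s+ds} - B_s) has mean 0. By the Itô isometry:
  Var( int_0^t f(s) dB_s ) = E[ (int_0^t f(s) dB_s)^2 ] = int_0^t f(s)^2 ds.
Here f(s) = 4*s + 8, so f(s)^2 = 16*(s + 2)^2. Integrate:
  int_0^t (16*(s + 2)^2) ds = 16*t*(t^2 + 6*t + 12)/3.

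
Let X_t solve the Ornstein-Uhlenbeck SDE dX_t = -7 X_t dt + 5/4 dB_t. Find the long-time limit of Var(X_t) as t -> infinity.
lim Var(X_t) = 25/224

The OU SDE dX = -theta X dt + sigma dB admits the integrating factor exp(theta t): d(exp(theta t) X_t) = sigma exp(theta t) dB_t. Integrating from 0 to t gives X_t = x_0 * exp(-theta t) + sigma * int_0^t exp(-theta (t-s)) dB_s for any initial x_0. The Itô integral has variance (by the Itô isometry) sigma^2 * int_0^t exp(-2 theta (t - s)) ds = sigma^2 * (1 - exp(-2 theta t)) / (2 theta), independent of x_0.
With theta = 7, sigma = 5/4:
  Var(X_t) = (5/4)^2 * (1 - exp(-2*7 t)) / (2 * 7) = 25/224 - 25*exp(-14*t)/224.
As t -> infinity, exp(-2*7 t) -> 0, so the stationary variance is sigma^2 / (2 theta) = 25/224.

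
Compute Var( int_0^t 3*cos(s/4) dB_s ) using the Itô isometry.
Var = 9*t/2 + 9*sin(t/2)

The Itô integral of a deterministic integrand f(s) has mean 0 because each increment f(s) * (B_{s+ds} - B_s) has mean 0. By the Itô isometry:
  Var( int_0^t f(s) dB_s ) = E[ (int_0^t f(s) dB_s)^2 ] = int_0^t f(s)^2 ds.
Here f(s) = 3*cos(s/4), so f(s)^2 = 9*cos(s/4)^2. Integrate:
  int_0^t (9*cos(s/4)^2) ds = 9*t/2 + 9*sin(t/2).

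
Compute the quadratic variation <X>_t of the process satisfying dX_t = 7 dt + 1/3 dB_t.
<X>_t = t/9

For an Itô process dX_t = a(t) dt + b(t) dB_t, the quadratic variation is <X>_t = int_0^t b(s)^2 ds (the drift term does not contribute). Here b(s) = 1/3, so
  b(s)^2 = 1/9.
Integrating from 0 to t:
  <X>_t = int_0^t (1/9) ds = t/9.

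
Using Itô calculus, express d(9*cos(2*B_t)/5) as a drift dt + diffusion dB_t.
d(9*cos(2*B_t)/5) = (-18*cos(2*B_t)/5) dt + (-18*sin(2*B_t)/5) dB_t

Itô's formula for f(B_t) gives d f(B_t) = f'(B_t) dB_t + (1/2) f''(B_t) dt. Compute derivatives of f(x) = 9*cos(2*x)/5:
  f'(x)  = -18*sin(2*x)/5
  f''(x) = -36*cos(2*x)/5
Substitute x = B_t and multiply the f'' term by 1/2:
  drift     = (1/2) * (-36*cos(2*x)/5) evaluated at B_t = -18*cos(2*B_t)/5
  diffusion = (-18*sin(2*x)/5) evaluated at B_t = -18*sin(2*B_t)/5
Therefore d(9*cos(2*B_t)/5) = (-18*cos(2*B_t)/5) dt + (-18*sin(2*B_t)/5) dB_t.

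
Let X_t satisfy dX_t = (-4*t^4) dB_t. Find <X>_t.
<X>_t = 16*t^9/9

For an Itô process dX_t = a(t) dt + b(t) dB_t, the quadratic variation is <X>_t = int_0^t b(s)^2 ds (the drift term does not contribute). Here b(s) = -4*s^4, so
  b(s)^2 = 16*s^8.
Integrating from 0 to t:
  <X>_t = int_0^t (16*s^8) ds = 16*t^9/9.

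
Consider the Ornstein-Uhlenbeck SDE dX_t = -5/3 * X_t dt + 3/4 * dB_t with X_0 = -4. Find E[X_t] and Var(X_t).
E[X_t] = -4*exp(-5*t/3); Var(X_t) = 27/160 - 27*exp(-10*t/3)/160

The OU SDE dX = -theta X dt + sigma dB admits the integrating factor exp(theta t): d(exp(theta t) X_t) = sigma exp(theta t) dB_t. Integrating from 0 to t:
  X_t = x_0 * exp(-theta t) + sigma * int_0^t exp(-theta (t-s)) dB_s.
The Itô integral has mean 0 and (by the Itô isometry) variance sigma^2 * int_0^t exp(-2 theta (t - s)) ds = sigma^2 * (1 - exp(-2 theta t)) / (2 theta).
With theta = 5/3, sigma = 3/4, x_0 = -4:
  E[X_t] = -4 * exp(-5/3 t) = -4*exp(-5*t/3)
  Var(X_t) = (3/4)^2 * (1 - exp(-2*5/3 t)) / (2 * 5/3) = 27/160 - 27*exp(-10*t/3)/160.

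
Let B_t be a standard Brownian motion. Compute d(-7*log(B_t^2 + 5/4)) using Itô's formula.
d(-7*log(B_t^2 + 5/4)) = (28*(4*B_t^2 - 5)/(4*B_t^2 + 5)^2) dt + (-56*B_t/(4*B_t^2 + 5)) dB_t

Itô's formula for f(B_t) gives d f(B_t) = f'(B_t) dB_t + (1/2) f''(B_t) dt. Compute derivatives of f(x) = -7*log(x^2 + 5/4):
  f'(x)  = -56*x/(4*x^2 + 5)
  f''(x) = 56*(4*x^2 - 5)/(4*x^2 + 5)^2
Substitute x = B_t and multiply the f'' term by 1/2:
  drift     = (1/2) * (56*(4*x^2 - 5)/(4*x^2 + 5)^2) evaluated at B_t = 28*(4*B_t^2 - 5)/(4*B_t^2 + 5)^2
  diffusion = (-56*x/(4*x^2 + 5)) evaluated at B_t = -56*B_t/(4*B_t^2 + 5)
Therefore d(-7*log(B_t^2 + 5/4)) = (28*(4*B_t^2 - 5)/(4*B_t^2 + 5)^2) dt + (-56*B_t/(4*B_t^2 + 5)) dB_t.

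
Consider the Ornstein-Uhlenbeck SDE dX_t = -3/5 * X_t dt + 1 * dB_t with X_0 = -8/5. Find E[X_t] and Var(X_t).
E[X_t] = -8*exp(-3*t/5)/5; Var(X_t) = 5/6 - 5*exp(-6*t/5)/6

The OU SDE dX = -theta X dt + sigma dB admits the integrating factor exp(theta t): d(exp(theta t) X_t) = sigma exp(theta t) dB_t. Integrating from 0 to t:
  X_t = x_0 * exp(-theta t) + sigma * int_0^t exp(-theta (t-s)) dB_s.
The Itô integral has mean 0 and (by the Itô isometry) variance sigma^2 * int_0^t exp(-2 theta (t - s)) ds = sigma^2 * (1 - exp(-2 theta t)) / (2 theta).
With theta = 3/5, sigma = 1, x_0 = -8/5:
  E[X_t] = -8/5 * exp(-3/5 t) = -8*exp(-3*t/5)/5
  Var(X_t) = (1)^2 * (1 - exp(-2*3/5 t)) / (2 * 3/5) = 5/6 - 5*exp(-6*t/5)/6.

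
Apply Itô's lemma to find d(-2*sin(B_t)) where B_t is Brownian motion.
d(-2*sin(B_t)) = (sin(B_t)) dt + (-2*cos(B_t)) dB_t

Itô's formula for f(B_t) gives d f(B_t) = f'(B_t) dB_t + (1/2) f''(B_t) dt. Compute derivatives of f(x) = -2*sin(x):
  f'(x)  = -2*cos(x)
  f''(x) = 2*sin(x)
Substitute x = B_t and multiply the f'' term by 1/2:
  drift     = (1/2) * (2*sin(x)) evaluated at B_t = sin(B_t)
  diffusion = (-2*cos(x)) evaluated at B_t = -2*cos(B_t)
Therefore d(-2*sin(B_t)) = (sin(B_t)) dt + (-2*cos(B_t)) dB_t.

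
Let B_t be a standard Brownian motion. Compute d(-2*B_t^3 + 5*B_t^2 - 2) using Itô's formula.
d(-2*B_t^3 + 5*B_t^2 - 2) = (5 - 6*B_t) dt + (2*B_t*(5 - 3*B_t)) dB_t

Itô's formula for f(B_t) gives d f(B_t) = f'(B_t) dB_t + (1/2) f''(B_t) dt. Compute derivatives of f(x) = -2*x^3 + 5*x^2 - 2:
  f'(x)  = 2*x*(5 - 3*x)
  f''(x) = 10 - 12*x
Substitute x = B_t and multiply the f'' term by 1/2:
  drift     = (1/2) * (10 - 12*x) evaluated at B_t = 5 - 6*B_t
  diffusion = (2*x*(5 - 3*x)) evaluated at B_t = 2*B_t*(5 - 3*B_t)
Therefore d(-2*B_t^3 + 5*B_t^2 - 2) = (5 - 6*B_t) dt + (2*B_t*(5 - 3*B_t)) dB_t.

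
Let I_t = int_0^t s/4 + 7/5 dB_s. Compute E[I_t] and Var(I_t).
E[I_t] = 0; Var(I_t) = t*(25*t^2 + 420*t + 2352)/1200

The Itô integral of a deterministic integrand f(s) has mean 0 because each increment f(s) * (B_{s+ds} - B_s) has mean 0. By the Itô isometry:
  Var( int_0^t f(s) dB_s ) = E[ (int_0^t f(s) dB_s)^2 ] = int_0^t f(s)^2 ds.
Here f(s) = s/4 + 7/5, so f(s)^2 = (5*s + 28)^2/400. Integrate:
  int_0^t ((5*s + 28)^2/400) ds = t*(25*t^2 + 420*t + 2352)/1200.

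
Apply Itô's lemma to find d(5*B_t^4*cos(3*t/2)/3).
d(5*B_t^4*cos(3*t/2)/3) = (5*B_t^2*(-B_t^2*sin(3*t/2) + 4*cos(3*t/2))/2) dt + (20*B_t^3*cos(3*t/2)/3) dB_t

Itô's formula for f(t, x): d f(t, B_t) = (f_t + (1/2) f_xx) dt + f_x dB_t. Compute partials of f(t, x) = 5*x^4*cos(3*t/2)/3:
  f_t(t,x)  = -5*x^4*sin(3*t/2)/2
  f_x(t,x)  = 20*x^3*cos(3*t/2)/3
  f_xx(t,x) = 20*x^2*cos(3*t/2)
Assemble drift = f_t + (1/2) f_xx = 5*x^2*(-x^2*sin(3*t/2) + 4*cos(3*t/2))/2 and diffusion = f_x = 20*x^3*cos(3*t/2)/3. Substituting x = B_t:
  d(5*B_t^4*cos(3*t/2)/3) = (5*B_t^2*(-B_t^2*sin(3*t/2) + 4*cos(3*t/2))/2) dt + (20*B_t^3*cos(3*t/2)/3) dB_t.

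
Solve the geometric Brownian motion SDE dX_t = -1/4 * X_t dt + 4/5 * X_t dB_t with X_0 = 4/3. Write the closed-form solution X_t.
X_t = 4/3 * exp((-57/100) * t + (4/5) * B_t)

For GBM dX = mu X dt + sigma X dB with X_0 = x_0, apply Itô to Y = log X: dY = (mu - sigma^2/2) dt + sigma dB, so Y_t = log(x_0) + (mu - sigma^2/2) t + sigma B_t and hence X_t = x_0 * exp((mu - sigma^2/2) t + sigma B_t).
With mu = -1/4, sigma = 4/5, x_0 = 4/3, this gives:
  X_t = 4/3 * exp((-57/100) * t + (4/5) * B_t).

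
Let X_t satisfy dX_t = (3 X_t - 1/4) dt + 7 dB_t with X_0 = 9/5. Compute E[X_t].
E[X_t] = 103*exp(3*t)/60 + 1/12

Taking expectations and using E[dB_t] = 0, the mean m(t) = E[X_t] satisfies the ODE m'(t) = a m(t) + b with m(0) = x_0. With a = 3, b = -1/4, x_0 = 9/5, the solution is
  m(t) = x_0 * exp(a t) + (b/a) * (exp(a t) - 1)
       = (9/5) * exp(3 t) + ((-1/4)/3) * (exp(3 t) - 1)
       = 103*exp(3*t)/60 + 1/12.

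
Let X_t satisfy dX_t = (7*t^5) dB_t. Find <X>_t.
<X>_t = 49*t^11/11

For an Itô process dX_t = a(t) dt + b(t) dB_t, the quadratic variation is <X>_t = int_0^t b(s)^2 ds (the drift term does not contribute). Here b(s) = 7*s^5, so
  b(s)^2 = 49*s^10.
Integrating from 0 to t:
  <X>_t = int_0^t (49*s^10) ds = 49*t^11/11.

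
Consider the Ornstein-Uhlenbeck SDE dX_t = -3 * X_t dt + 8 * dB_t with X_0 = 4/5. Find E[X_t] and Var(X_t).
E[X_t] = 4*exp(-3*t)/5; Var(X_t) = 32/3 - 32*exp(-6*t)/3

The OU SDE dX = -theta X dt + sigma dB admits the integrating factor exp(theta t): d(exp(theta t) X_t) = sigma exp(theta t) dB_t. Integrating from 0 to t:
  X_t = x_0 * exp(-theta t) + sigma * int_0^t exp(-theta (t-s)) dB_s.
The Itô integral has mean 0 and (by the Itô isometry) variance sigma^2 * int_0^t exp(-2 theta (t - s)) ds = sigma^2 * (1 - exp(-2 theta t)) / (2 theta).
With theta = 3, sigma = 8, x_0 = 4/5:
  E[X_t] = 4/5 * exp(-3 t) = 4*exp(-3*t)/5
  Var(X_t) = (8)^2 * (1 - exp(-2*3 t)) / (2 * 3) = 32/3 - 32*exp(-6*t)/3.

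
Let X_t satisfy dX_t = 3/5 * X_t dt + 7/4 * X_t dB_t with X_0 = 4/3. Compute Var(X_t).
Var(X_t) = 16*(exp(49*t/16) - 1)*exp(6*t/5)/9

For GBM dX = mu X dt + sigma X dB with X_0 = x_0, apply Itô to Y = log X: dY = (mu - sigma^2/2) dt + sigma dB, so Y_t = log(x_0) + (mu - sigma^2/2) t + sigma B_t and hence X_t = x_0 * exp((mu - sigma^2/2) t + sigma B_t).
With mu = 3/5, sigma = 7/4, x_0 = 4/3, this gives:
  X_t = 4/3 * exp((-149/160) * t + (7/4) * B_t).
Since sigma*B_t ~ Normal(0, sigma^2 t), E[exp(sigma*B_t)] = exp(sigma^2 t / 2); so E[X_t] = x_0 * exp((mu - sigma^2/2) t) * exp(sigma^2 t / 2) = x_0 * exp(mu t) = 4*exp(3*t/5)/3.
Var(X_t) = E[X_t^2] - (E[X_t])^2 = x_0^2 * exp(2 mu t) * (exp(sigma^2 t) - 1) = 16*(exp(49*t/16) - 1)*exp(6*t/5)/9.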